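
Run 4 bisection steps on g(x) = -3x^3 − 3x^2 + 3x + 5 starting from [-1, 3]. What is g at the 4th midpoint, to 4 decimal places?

-1.7969

m = 1, g(m) = 2 (+); new bracket [1, 3]
m = 2, g(m) = -25 (−); new bracket [1, 2]
m = 1.5, g(m) = -7.375 (−); new bracket [1, 1.5]
m = 1.25, g(m) = -1.7969 (−); new bracket [1, 1.25]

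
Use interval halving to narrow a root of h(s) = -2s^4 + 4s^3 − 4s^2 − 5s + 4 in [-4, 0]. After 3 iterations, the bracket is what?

m = -2, h(m) = -66 (−); new bracket [-2, 0]
m = -1, h(m) = -1 (−); new bracket [-1, 0]
m = -0.5, h(m) = 4.875 (+); new bracket [-1, -0.5]

[-1, -0.5]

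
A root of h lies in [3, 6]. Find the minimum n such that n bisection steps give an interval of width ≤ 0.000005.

20

Width after n steps is 3/2^n. Need 2^n ≥ 3/0.000005 = 600000.
2^19 = 524288 < 600000 ≤ 2^20 = 1048576, so n = 20.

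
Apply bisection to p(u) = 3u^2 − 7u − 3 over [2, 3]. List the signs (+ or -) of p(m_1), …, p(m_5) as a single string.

-+--+

midpoint 2.5: p = -1.75 < 0 → [2.5, 3]
midpoint 2.75: p = 0.4375 > 0 → [2.5, 2.75]
midpoint 2.625: p = -0.703125 < 0 → [2.625, 2.75]
midpoint 2.6875: p = -0.1445 < 0 → [2.6875, 2.75]
midpoint 2.71875: p = 0.1436 > 0 → [2.6875, 2.71875]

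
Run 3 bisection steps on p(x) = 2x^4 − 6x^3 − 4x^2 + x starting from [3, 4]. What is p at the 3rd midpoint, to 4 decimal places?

midpoint 3.5: p = -2.625 < 0 → [3.5, 4]
midpoint 3.75: p = 26.601562 > 0 → [3.5, 3.75]
midpoint 3.625: p = 10.605957 > 0 → [3.5, 3.625]

10.6060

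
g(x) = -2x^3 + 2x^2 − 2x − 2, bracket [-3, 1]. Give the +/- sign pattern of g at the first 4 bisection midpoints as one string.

x = -1 gives g = 4, positive; keep [-1, 1]
x = 0 gives g = -2, negative; keep [-1, 0]
x = -0.5 gives g = -0.25, negative; keep [-1, -0.5]
x = -0.75 gives g = 1.4688, positive; keep [-0.75, -0.5]

+--+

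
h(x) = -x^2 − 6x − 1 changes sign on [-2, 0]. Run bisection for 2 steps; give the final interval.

[-0.5, 0]

midpoint -1: h = 4 > 0 → [-1, 0]
midpoint -0.5: h = 1.75 > 0 → [-0.5, 0]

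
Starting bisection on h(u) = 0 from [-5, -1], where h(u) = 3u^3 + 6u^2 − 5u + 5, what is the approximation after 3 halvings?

-2.5

h(-3) = -7 < 0, so the root lies in [-3, -1]
h(-2) = 15 > 0, so the root lies in [-3, -2]
h(-2.5) = 8.125 > 0, so the root lies in [-3, -2.5]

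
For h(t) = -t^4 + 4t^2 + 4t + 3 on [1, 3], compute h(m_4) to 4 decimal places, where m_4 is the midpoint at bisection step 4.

t = 2 gives h = 11, positive; keep [2, 3]
t = 2.5 gives h = -1.0625, negative; keep [2, 2.5]
t = 2.25 gives h = 6.621094, positive; keep [2.25, 2.5]
t = 2.375 gives h = 3.2458, positive; keep [2.375, 2.5]

3.2458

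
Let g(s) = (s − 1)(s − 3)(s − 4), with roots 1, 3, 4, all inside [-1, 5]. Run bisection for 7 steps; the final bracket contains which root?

midpoint 2: g = 2 > 0 → [-1, 2]
midpoint 0.5: g = -4.375 < 0 → [0.5, 2]
midpoint 1.25: g = 1.203125 > 0 → [0.5, 1.25]
midpoint 0.875: g = -0.8301 < 0 → [0.875, 1.25]
midpoint 1.0625: g = 0.3557 > 0 → [0.875, 1.0625]
midpoint 0.96875: g = -0.1924 < 0 → [0.96875, 1.0625]
midpoint 1.015625: g = 0.0925 > 0 → [0.96875, 1.015625]

1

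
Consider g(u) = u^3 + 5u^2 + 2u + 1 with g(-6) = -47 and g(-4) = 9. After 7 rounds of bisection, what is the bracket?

m = -5, g(m) = -9 (−); new bracket [-5, -4]
m = -4.5, g(m) = 2.125 (+); new bracket [-5, -4.5]
m = -4.75, g(m) = -2.859375 (−); new bracket [-4.75, -4.5]
m = -4.625, g(m) = -0.2285 (−); new bracket [-4.625, -4.5]
m = -4.5625, g(m) = 0.9822 (+); new bracket [-4.625, -4.5625]
m = -4.59375, g(m) = 0.3854 (+); new bracket [-4.625, -4.59375]
m = -4.609375, g(m) = 0.0806 (+); new bracket [-4.625, -4.609375]

[-4.625, -4.609375]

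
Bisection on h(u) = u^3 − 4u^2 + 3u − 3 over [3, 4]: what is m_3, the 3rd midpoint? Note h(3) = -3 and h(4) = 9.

3.375

u = 3.5 gives h = 1.375, positive; keep [3, 3.5]
u = 3.25 gives h = -1.171875, negative; keep [3.25, 3.5]
u = 3.375 gives h = 0.005859, positive; keep [3.25, 3.375]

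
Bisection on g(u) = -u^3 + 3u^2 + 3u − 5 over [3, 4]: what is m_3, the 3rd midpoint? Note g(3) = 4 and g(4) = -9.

midpoint 3.5: g = -0.625 < 0 → [3, 3.5]
midpoint 3.25: g = 2.109375 > 0 → [3.25, 3.5]
midpoint 3.375: g = 0.853516 > 0 → [3.375, 3.5]

3.375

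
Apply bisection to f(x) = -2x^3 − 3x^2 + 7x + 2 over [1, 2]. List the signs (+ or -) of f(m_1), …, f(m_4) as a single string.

-++-

x = 1.5 gives f = -1, negative; keep [1, 1.5]
x = 1.25 gives f = 2.15625, positive; keep [1.25, 1.5]
x = 1.375 gives f = 0.753906, positive; keep [1.375, 1.5]
x = 1.4375 gives f = -0.0776, negative; keep [1.375, 1.4375]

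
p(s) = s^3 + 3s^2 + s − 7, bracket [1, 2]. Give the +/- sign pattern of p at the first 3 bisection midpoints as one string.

p(1.5) = 4.625 > 0, so the root lies in [1, 1.5]
p(1.25) = 0.890625 > 0, so the root lies in [1, 1.25]
p(1.125) = -0.654297 < 0, so the root lies in [1.125, 1.25]

++-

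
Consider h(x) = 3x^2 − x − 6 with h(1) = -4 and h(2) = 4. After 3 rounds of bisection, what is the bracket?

[1.5, 1.625]

m = 1.5, h(m) = -0.75 (−); new bracket [1.5, 2]
m = 1.75, h(m) = 1.4375 (+); new bracket [1.5, 1.75]
m = 1.625, h(m) = 0.296875 (+); new bracket [1.5, 1.625]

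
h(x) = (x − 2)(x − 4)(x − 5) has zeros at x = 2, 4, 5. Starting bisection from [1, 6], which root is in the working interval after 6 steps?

2

m = 3.5, h(m) = 1.125 (+); new bracket [1, 3.5]
m = 2.25, h(m) = 1.203125 (+); new bracket [1, 2.25]
m = 1.625, h(m) = -3.005859 (−); new bracket [1.625, 2.25]
m = 1.9375, h(m) = -0.3948 (−); new bracket [1.9375, 2.25]
m = 2.09375, h(m) = 0.5194 (+); new bracket [1.9375, 2.09375]
m = 2.015625, h(m) = 0.0925 (+); new bracket [1.9375, 2.015625]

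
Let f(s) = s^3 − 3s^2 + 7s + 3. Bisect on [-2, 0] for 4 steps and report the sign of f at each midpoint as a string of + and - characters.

midpoint -1: f = -8 < 0 → [-1, 0]
midpoint -0.5: f = -1.375 < 0 → [-0.5, 0]
midpoint -0.25: f = 1.046875 > 0 → [-0.5, -0.25]
midpoint -0.375: f = -0.0996 < 0 → [-0.375, -0.25]

--+-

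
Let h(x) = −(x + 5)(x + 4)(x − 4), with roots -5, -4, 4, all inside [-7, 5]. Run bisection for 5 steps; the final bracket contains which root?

4

midpoint -1: h = 60 > 0 → [-1, 5]
midpoint 2: h = 84 > 0 → [2, 5]
midpoint 3.5: h = 31.875 > 0 → [3.5, 5]
midpoint 4.25: h = -19.0781 < 0 → [3.5, 4.25]
midpoint 3.875: h = 8.7363 > 0 → [3.875, 4.25]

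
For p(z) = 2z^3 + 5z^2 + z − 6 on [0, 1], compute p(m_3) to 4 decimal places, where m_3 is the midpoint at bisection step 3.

m = 0.5, p(m) = -4 (−); new bracket [0.5, 1]
m = 0.75, p(m) = -1.59375 (−); new bracket [0.75, 1]
m = 0.875, p(m) = 0.042969 (+); new bracket [0.75, 0.875]

0.0430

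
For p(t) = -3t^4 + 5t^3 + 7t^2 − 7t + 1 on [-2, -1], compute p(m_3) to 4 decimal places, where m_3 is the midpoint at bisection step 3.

p(-1.5) = -4.8125 < 0, so the root lies in [-1.5, -1]
p(-1.25) = 3.597656 > 0, so the root lies in [-1.5, -1.25]
p(-1.375) = 0.137939 > 0, so the root lies in [-1.5, -1.375]

0.1379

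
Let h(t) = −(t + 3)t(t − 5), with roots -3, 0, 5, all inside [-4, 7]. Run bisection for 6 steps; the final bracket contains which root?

h(1.5) = 23.625 > 0, so the root lies in [1.5, 7]
h(4.25) = 23.109375 > 0, so the root lies in [4.25, 7]
h(5.625) = -30.322266 < 0, so the root lies in [4.25, 5.625]
h(4.9375) = 2.4495 > 0, so the root lies in [4.9375, 5.625]
h(5.28125) = -12.3006 < 0, so the root lies in [4.9375, 5.28125]
h(5.109375) = -4.5318 < 0, so the root lies in [4.9375, 5.109375]

5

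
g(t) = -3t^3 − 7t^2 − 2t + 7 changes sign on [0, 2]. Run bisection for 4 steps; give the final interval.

g(1) = -5 < 0, so the root lies in [0, 1]
g(0.5) = 3.875 > 0, so the root lies in [0.5, 1]
g(0.75) = 0.296875 > 0, so the root lies in [0.75, 1]
g(0.875) = -2.1191 < 0, so the root lies in [0.75, 0.875]

[0.75, 0.875]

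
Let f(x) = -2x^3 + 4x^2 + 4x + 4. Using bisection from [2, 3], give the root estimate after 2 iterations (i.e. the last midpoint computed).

m = 2.5, f(m) = 7.75 (+); new bracket [2.5, 3]
m = 2.75, f(m) = 3.65625 (+); new bracket [2.75, 3]

2.75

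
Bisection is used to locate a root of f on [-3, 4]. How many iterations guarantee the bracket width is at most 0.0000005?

24

Width after n steps is 7/2^n. Need 2^n ≥ 7/0.0000005 = 14000000.
2^23 = 8388608 < 14000000 ≤ 2^24 = 16777216, so n = 24.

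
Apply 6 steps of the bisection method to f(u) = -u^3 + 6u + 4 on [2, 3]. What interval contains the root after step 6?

[2.71875, 2.734375]

midpoint 2.5: f = 3.375 > 0 → [2.5, 3]
midpoint 2.75: f = -0.296875 < 0 → [2.5, 2.75]
midpoint 2.625: f = 1.662109 > 0 → [2.625, 2.75]
midpoint 2.6875: f = 0.7141 > 0 → [2.6875, 2.75]
midpoint 2.71875: f = 0.2166 > 0 → [2.71875, 2.75]
midpoint 2.734375: f = -0.0381 < 0 → [2.71875, 2.734375]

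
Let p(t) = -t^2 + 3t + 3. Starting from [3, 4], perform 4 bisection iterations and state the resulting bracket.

midpoint 3.5: p = 1.25 > 0 → [3.5, 4]
midpoint 3.75: p = 0.1875 > 0 → [3.75, 4]
midpoint 3.875: p = -0.390625 < 0 → [3.75, 3.875]
midpoint 3.8125: p = -0.0977 < 0 → [3.75, 3.8125]

[3.75, 3.8125]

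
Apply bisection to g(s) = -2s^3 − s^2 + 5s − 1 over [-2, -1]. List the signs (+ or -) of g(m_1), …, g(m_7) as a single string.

g(-1.5) = -4 < 0, so the root lies in [-2, -1.5]
g(-1.75) = -2.09375 < 0, so the root lies in [-2, -1.75]
g(-1.875) = -0.707031 < 0, so the root lies in [-2, -1.875]
g(-1.9375) = 0.105 > 0, so the root lies in [-1.9375, -1.875]
g(-1.90625) = -0.3112 < 0, so the root lies in [-1.9375, -1.90625]
g(-1.921875) = -0.1057 < 0, so the root lies in [-1.9375, -1.921875]
g(-1.9296875) = -0.001 < 0, so the root lies in [-1.9375, -1.9296875]

---+---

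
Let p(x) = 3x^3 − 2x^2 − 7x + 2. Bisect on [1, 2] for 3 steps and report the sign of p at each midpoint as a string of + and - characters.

midpoint 1.5: p = -2.875 < 0 → [1.5, 2]
midpoint 1.75: p = -0.296875 < 0 → [1.75, 2]
midpoint 1.875: p = 1.619141 > 0 → [1.75, 1.875]

--+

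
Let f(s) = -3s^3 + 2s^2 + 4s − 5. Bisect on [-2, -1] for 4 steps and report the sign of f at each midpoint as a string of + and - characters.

s = -1.5 gives f = 3.625, positive; keep [-1.5, -1]
s = -1.25 gives f = -1.015625, negative; keep [-1.5, -1.25]
s = -1.375 gives f = 1.080078, positive; keep [-1.375, -1.25]
s = -1.3125 gives f = -0.0217, negative; keep [-1.375, -1.3125]

+-+-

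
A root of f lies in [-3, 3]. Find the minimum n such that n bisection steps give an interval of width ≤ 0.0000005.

Width after n steps is 6/2^n. Need 2^n ≥ 6/0.0000005 = 12000000.
2^23 = 8388608 < 12000000 ≤ 2^24 = 16777216, so n = 24.

24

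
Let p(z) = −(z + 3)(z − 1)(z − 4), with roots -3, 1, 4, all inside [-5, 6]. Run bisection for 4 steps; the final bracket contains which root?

-3

midpoint 0.5: p = -6.125 < 0 → [-5, 0.5]
midpoint -2.25: p = -15.234375 < 0 → [-5, -2.25]
midpoint -3.625: p = 22.041016 > 0 → [-3.625, -2.25]
midpoint -2.9375: p = -1.7073 < 0 → [-3.625, -2.9375]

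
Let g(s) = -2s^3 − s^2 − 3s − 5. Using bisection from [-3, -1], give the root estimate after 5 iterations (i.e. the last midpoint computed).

-1.1875

s = -2 gives g = 13, positive; keep [-2, -1]
s = -1.5 gives g = 4, positive; keep [-1.5, -1]
s = -1.25 gives g = 1.09375, positive; keep [-1.25, -1]
s = -1.125 gives g = -0.043, negative; keep [-1.25, -1.125]
s = -1.1875 gives g = 0.5015, positive; keep [-1.1875, -1.125]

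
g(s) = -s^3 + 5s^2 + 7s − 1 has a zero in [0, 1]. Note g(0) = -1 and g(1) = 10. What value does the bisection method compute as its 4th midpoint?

m = 0.5, g(m) = 3.625 (+); new bracket [0, 0.5]
m = 0.25, g(m) = 1.046875 (+); new bracket [0, 0.25]
m = 0.125, g(m) = -0.048828 (−); new bracket [0.125, 0.25]
m = 0.1875, g(m) = 0.4817 (+); new bracket [0.125, 0.1875]

0.1875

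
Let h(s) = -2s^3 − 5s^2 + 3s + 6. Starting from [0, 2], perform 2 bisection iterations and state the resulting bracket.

[1, 1.5]

m = 1, h(m) = 2 (+); new bracket [1, 2]
m = 1.5, h(m) = -7.5 (−); new bracket [1, 1.5]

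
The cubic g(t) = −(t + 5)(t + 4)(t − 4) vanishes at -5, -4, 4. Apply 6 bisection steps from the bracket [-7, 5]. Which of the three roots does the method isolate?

midpoint -1: g = 60 > 0 → [-1, 5]
midpoint 2: g = 84 > 0 → [2, 5]
midpoint 3.5: g = 31.875 > 0 → [3.5, 5]
midpoint 4.25: g = -19.0781 < 0 → [3.5, 4.25]
midpoint 3.875: g = 8.7363 > 0 → [3.875, 4.25]
midpoint 4.0625: g = -4.5667 < 0 → [3.875, 4.0625]

4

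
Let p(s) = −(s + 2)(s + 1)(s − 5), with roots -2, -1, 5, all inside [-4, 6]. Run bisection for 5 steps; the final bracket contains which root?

5

s = 1 gives p = 24, positive; keep [1, 6]
s = 3.5 gives p = 37.125, positive; keep [3.5, 6]
s = 4.75 gives p = 9.703125, positive; keep [4.75, 6]
s = 5.375 gives p = -17.6309, negative; keep [4.75, 5.375]
s = 5.0625 gives p = -2.676, negative; keep [4.75, 5.0625]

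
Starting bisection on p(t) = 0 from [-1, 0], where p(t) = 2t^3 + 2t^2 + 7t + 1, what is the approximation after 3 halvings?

-0.125

midpoint -0.5: p = -2.25 < 0 → [-0.5, 0]
midpoint -0.25: p = -0.65625 < 0 → [-0.25, 0]
midpoint -0.125: p = 0.152344 > 0 → [-0.25, -0.125]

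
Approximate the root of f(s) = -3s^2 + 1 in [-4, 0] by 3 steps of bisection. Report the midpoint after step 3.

m = -2, f(m) = -11 (−); new bracket [-2, 0]
m = -1, f(m) = -2 (−); new bracket [-1, 0]
m = -0.5, f(m) = 0.25 (+); new bracket [-1, -0.5]

-0.5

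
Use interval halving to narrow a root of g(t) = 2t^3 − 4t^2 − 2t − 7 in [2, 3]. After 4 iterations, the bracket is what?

midpoint 2.5: g = -5.75 < 0 → [2.5, 3]
midpoint 2.75: g = -1.15625 < 0 → [2.75, 3]
midpoint 2.875: g = 1.714844 > 0 → [2.75, 2.875]
midpoint 2.8125: g = 0.229 > 0 → [2.75, 2.8125]

[2.75, 2.8125]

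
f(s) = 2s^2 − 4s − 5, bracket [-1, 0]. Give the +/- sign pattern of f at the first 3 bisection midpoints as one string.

--+

f(-0.5) = -2.5 < 0, so the root lies in [-1, -0.5]
f(-0.75) = -0.875 < 0, so the root lies in [-1, -0.75]
f(-0.875) = 0.03125 > 0, so the root lies in [-0.875, -0.75]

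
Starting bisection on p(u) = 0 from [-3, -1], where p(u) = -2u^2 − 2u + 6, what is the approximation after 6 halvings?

p(-2) = 2 > 0, so the root lies in [-3, -2]
p(-2.5) = -1.5 < 0, so the root lies in [-2.5, -2]
p(-2.25) = 0.375 > 0, so the root lies in [-2.5, -2.25]
p(-2.375) = -0.5312 < 0, so the root lies in [-2.375, -2.25]
p(-2.3125) = -0.0703 < 0, so the root lies in [-2.3125, -2.25]
p(-2.28125) = 0.1543 > 0, so the root lies in [-2.3125, -2.28125]

-2.28125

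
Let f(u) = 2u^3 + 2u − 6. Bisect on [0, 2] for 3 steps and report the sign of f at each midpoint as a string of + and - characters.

f(1) = -2 < 0, so the root lies in [1, 2]
f(1.5) = 3.75 > 0, so the root lies in [1, 1.5]
f(1.25) = 0.40625 > 0, so the root lies in [1, 1.25]

-++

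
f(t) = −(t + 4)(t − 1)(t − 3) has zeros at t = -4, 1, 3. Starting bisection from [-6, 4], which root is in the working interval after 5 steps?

-4

f(-1) = -24 < 0, so the root lies in [-6, -1]
f(-3.5) = -14.625 < 0, so the root lies in [-6, -3.5]
f(-4.75) = 33.421875 > 0, so the root lies in [-4.75, -3.5]
f(-4.125) = 4.5645 > 0, so the root lies in [-4.125, -3.5]
f(-3.8125) = -6.1472 < 0, so the root lies in [-4.125, -3.8125]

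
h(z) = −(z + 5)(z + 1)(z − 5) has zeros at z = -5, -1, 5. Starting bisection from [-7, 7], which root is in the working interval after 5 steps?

z = 0 gives h = 25, positive; keep [0, 7]
z = 3.5 gives h = 57.375, positive; keep [3.5, 7]
z = 5.25 gives h = -16.015625, negative; keep [3.5, 5.25]
z = 4.375 gives h = 31.4941, positive; keep [4.375, 5.25]
z = 4.8125 gives h = 10.6941, positive; keep [4.8125, 5.25]

5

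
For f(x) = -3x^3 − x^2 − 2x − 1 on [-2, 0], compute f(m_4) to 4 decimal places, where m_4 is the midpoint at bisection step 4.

-0.2324

midpoint -1: f = 3 > 0 → [-1, 0]
midpoint -0.5: f = 0.125 > 0 → [-0.5, 0]
midpoint -0.25: f = -0.515625 < 0 → [-0.5, -0.25]
midpoint -0.375: f = -0.2324 < 0 → [-0.5, -0.375]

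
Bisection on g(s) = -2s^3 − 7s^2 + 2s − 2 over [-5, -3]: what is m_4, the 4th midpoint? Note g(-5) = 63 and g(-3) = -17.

m = -4, g(m) = 6 (+); new bracket [-4, -3]
m = -3.5, g(m) = -9 (−); new bracket [-4, -3.5]
m = -3.75, g(m) = -2.46875 (−); new bracket [-4, -3.75]
m = -3.875, g(m) = 1.5117 (+); new bracket [-3.875, -3.75]

-3.875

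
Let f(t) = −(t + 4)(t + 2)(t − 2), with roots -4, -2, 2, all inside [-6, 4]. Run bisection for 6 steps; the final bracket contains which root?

2

t = -1 gives f = 9, positive; keep [-1, 4]
t = 1.5 gives f = 9.625, positive; keep [1.5, 4]
t = 2.75 gives f = -24.046875, negative; keep [1.5, 2.75]
t = 2.125 gives f = -3.1582, negative; keep [1.5, 2.125]
t = 1.8125 gives f = 4.155, positive; keep [1.8125, 2.125]
t = 1.96875 gives f = 0.7403, positive; keep [1.96875, 2.125]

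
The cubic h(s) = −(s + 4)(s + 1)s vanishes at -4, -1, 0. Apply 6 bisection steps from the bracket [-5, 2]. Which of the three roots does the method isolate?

m = -1.5, h(m) = -1.875 (−); new bracket [-5, -1.5]
m = -3.25, h(m) = -5.484375 (−); new bracket [-5, -3.25]
m = -4.125, h(m) = 1.611328 (+); new bracket [-4.125, -3.25]
m = -3.6875, h(m) = -3.0969 (−); new bracket [-4.125, -3.6875]
m = -3.90625, h(m) = -1.0643 (−); new bracket [-4.125, -3.90625]
m = -4.015625, h(m) = 0.1892 (+); new bracket [-4.015625, -3.90625]

-4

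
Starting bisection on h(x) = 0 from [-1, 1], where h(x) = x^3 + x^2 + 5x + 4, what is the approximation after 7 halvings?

midpoint 0: h = 4 > 0 → [-1, 0]
midpoint -0.5: h = 1.625 > 0 → [-1, -0.5]
midpoint -0.75: h = 0.390625 > 0 → [-1, -0.75]
midpoint -0.875: h = -0.2793 < 0 → [-0.875, -0.75]
midpoint -0.8125: h = 0.0613 > 0 → [-0.875, -0.8125]
midpoint -0.84375: h = -0.1075 < 0 → [-0.84375, -0.8125]
midpoint -0.828125: h = -0.0228 < 0 → [-0.828125, -0.8125]

-0.828125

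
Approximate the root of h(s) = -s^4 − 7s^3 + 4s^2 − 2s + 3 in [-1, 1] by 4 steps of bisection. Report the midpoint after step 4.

m = 0, h(m) = 3 (+); new bracket [0, 1]
m = 0.5, h(m) = 2.0625 (+); new bracket [0.5, 1]
m = 0.75, h(m) = 0.480469 (+); new bracket [0.75, 1]
m = 0.875, h(m) = -0.9631 (−); new bracket [0.75, 0.875]

0.875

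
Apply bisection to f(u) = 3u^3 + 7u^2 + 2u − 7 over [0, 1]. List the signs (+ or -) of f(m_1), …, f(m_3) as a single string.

--+

f(0.5) = -3.875 < 0, so the root lies in [0.5, 1]
f(0.75) = -0.296875 < 0, so the root lies in [0.75, 1]
f(0.875) = 2.119141 > 0, so the root lies in [0.75, 0.875]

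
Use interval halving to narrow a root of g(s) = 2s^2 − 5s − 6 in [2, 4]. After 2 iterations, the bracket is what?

[3, 3.5]

midpoint 3: g = -3 < 0 → [3, 4]
midpoint 3.5: g = 1 > 0 → [3, 3.5]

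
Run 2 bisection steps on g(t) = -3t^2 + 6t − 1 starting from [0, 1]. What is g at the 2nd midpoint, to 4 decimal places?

t = 0.5 gives g = 1.25, positive; keep [0, 0.5]
t = 0.25 gives g = 0.3125, positive; keep [0, 0.25]

0.3125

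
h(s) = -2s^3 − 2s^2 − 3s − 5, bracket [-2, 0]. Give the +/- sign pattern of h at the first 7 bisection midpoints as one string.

-+-++--

m = -1, h(m) = -2 (−); new bracket [-2, -1]
m = -1.5, h(m) = 1.75 (+); new bracket [-1.5, -1]
m = -1.25, h(m) = -0.46875 (−); new bracket [-1.5, -1.25]
m = -1.375, h(m) = 0.543 (+); new bracket [-1.375, -1.25]
m = -1.3125, h(m) = 0.0142 (+); new bracket [-1.3125, -1.25]
m = -1.28125, h(m) = -0.2328 (−); new bracket [-1.3125, -1.28125]
m = -1.296875, h(m) = -0.1108 (−); new bracket [-1.3125, -1.296875]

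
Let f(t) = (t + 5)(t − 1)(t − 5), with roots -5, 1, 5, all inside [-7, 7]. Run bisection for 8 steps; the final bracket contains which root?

midpoint 0: f = 25 > 0 → [-7, 0]
midpoint -3.5: f = 57.375 > 0 → [-7, -3.5]
midpoint -5.25: f = -16.015625 < 0 → [-5.25, -3.5]
midpoint -4.375: f = 31.4941 > 0 → [-5.25, -4.375]
midpoint -4.8125: f = 10.6941 > 0 → [-5.25, -4.8125]
midpoint -5.03125: f = -1.8907 < 0 → [-5.03125, -4.8125]
midpoint -4.921875: f = 4.5903 > 0 → [-5.03125, -4.921875]
midpoint -4.9765625: f = 1.3975 > 0 → [-5.03125, -4.9765625]

-5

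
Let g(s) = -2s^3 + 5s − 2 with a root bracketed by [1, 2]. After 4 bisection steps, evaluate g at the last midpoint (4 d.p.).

g(1.5) = -1.25 < 0, so the root lies in [1, 1.5]
g(1.25) = 0.34375 > 0, so the root lies in [1.25, 1.5]
g(1.375) = -0.324219 < 0, so the root lies in [1.25, 1.375]
g(1.3125) = 0.0405 > 0, so the root lies in [1.3125, 1.375]

0.0405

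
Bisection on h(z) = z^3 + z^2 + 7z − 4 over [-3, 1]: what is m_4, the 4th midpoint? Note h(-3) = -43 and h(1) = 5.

m = -1, h(m) = -11 (−); new bracket [-1, 1]
m = 0, h(m) = -4 (−); new bracket [0, 1]
m = 0.5, h(m) = -0.125 (−); new bracket [0.5, 1]
m = 0.75, h(m) = 2.2344 (+); new bracket [0.5, 0.75]

0.75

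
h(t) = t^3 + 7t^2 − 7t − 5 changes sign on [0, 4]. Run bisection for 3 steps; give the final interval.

m = 2, h(m) = 17 (+); new bracket [0, 2]
m = 1, h(m) = -4 (−); new bracket [1, 2]
m = 1.5, h(m) = 3.625 (+); new bracket [1, 1.5]

[1, 1.5]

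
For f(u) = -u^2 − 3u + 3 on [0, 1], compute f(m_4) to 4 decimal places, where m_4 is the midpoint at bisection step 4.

m = 0.5, f(m) = 1.25 (+); new bracket [0.5, 1]
m = 0.75, f(m) = 0.1875 (+); new bracket [0.75, 1]
m = 0.875, f(m) = -0.390625 (−); new bracket [0.75, 0.875]
m = 0.8125, f(m) = -0.0977 (−); new bracket [0.75, 0.8125]

-0.0977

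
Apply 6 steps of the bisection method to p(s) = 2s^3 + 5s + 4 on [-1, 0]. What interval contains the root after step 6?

midpoint -0.5: p = 1.25 > 0 → [-1, -0.5]
midpoint -0.75: p = -0.59375 < 0 → [-0.75, -0.5]
midpoint -0.625: p = 0.386719 > 0 → [-0.75, -0.625]
midpoint -0.6875: p = -0.0874 < 0 → [-0.6875, -0.625]
midpoint -0.65625: p = 0.1535 > 0 → [-0.6875, -0.65625]
midpoint -0.671875: p = 0.034 > 0 → [-0.6875, -0.671875]

[-0.6875, -0.671875]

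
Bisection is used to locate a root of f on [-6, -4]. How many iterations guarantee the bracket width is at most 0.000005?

Width after n steps is 2/2^n. Need 2^n ≥ 2/0.000005 = 400000.
2^18 = 262144 < 400000 ≤ 2^19 = 524288, so n = 19.

19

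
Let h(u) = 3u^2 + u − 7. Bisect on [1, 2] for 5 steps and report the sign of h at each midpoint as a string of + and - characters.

u = 1.5 gives h = 1.25, positive; keep [1, 1.5]
u = 1.25 gives h = -1.0625, negative; keep [1.25, 1.5]
u = 1.375 gives h = 0.046875, positive; keep [1.25, 1.375]
u = 1.3125 gives h = -0.5195, negative; keep [1.3125, 1.375]
u = 1.34375 gives h = -0.2393, negative; keep [1.34375, 1.375]

+-+--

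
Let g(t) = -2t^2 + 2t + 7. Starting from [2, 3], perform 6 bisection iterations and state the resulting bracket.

t = 2.5 gives g = -0.5, negative; keep [2, 2.5]
t = 2.25 gives g = 1.375, positive; keep [2.25, 2.5]
t = 2.375 gives g = 0.46875, positive; keep [2.375, 2.5]
t = 2.4375 gives g = -0.0078, negative; keep [2.375, 2.4375]
t = 2.40625 gives g = 0.2324, positive; keep [2.40625, 2.4375]
t = 2.421875 gives g = 0.1128, positive; keep [2.421875, 2.4375]

[2.421875, 2.4375]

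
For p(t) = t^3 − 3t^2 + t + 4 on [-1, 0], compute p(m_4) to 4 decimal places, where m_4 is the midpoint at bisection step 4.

p(-0.5) = 2.625 > 0, so the root lies in [-1, -0.5]
p(-0.75) = 1.140625 > 0, so the root lies in [-1, -0.75]
p(-0.875) = 0.158203 > 0, so the root lies in [-1, -0.875]
p(-0.9375) = -0.3982 < 0, so the root lies in [-0.9375, -0.875]

-0.3982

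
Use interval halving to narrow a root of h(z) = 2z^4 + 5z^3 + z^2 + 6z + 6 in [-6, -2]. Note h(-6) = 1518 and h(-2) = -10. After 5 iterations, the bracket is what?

z = -4 gives h = 190, positive; keep [-4, -2]
z = -3 gives h = 24, positive; keep [-3, -2]
z = -2.5 gives h = -2.75, negative; keep [-3, -2.5]
z = -2.75 gives h = 7.4609, positive; keep [-2.75, -2.5]
z = -2.625 gives h = 1.6626, positive; keep [-2.625, -2.5]

[-2.625, -2.5]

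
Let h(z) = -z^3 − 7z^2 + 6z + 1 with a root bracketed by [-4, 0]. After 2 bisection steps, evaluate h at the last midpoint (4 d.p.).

midpoint -2: h = -31 < 0 → [-2, 0]
midpoint -1: h = -11 < 0 → [-1, 0]

-11.0000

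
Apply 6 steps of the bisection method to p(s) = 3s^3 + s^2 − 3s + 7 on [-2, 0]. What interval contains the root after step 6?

[-1.71875, -1.6875]

s = -1 gives p = 8, positive; keep [-2, -1]
s = -1.5 gives p = 3.625, positive; keep [-2, -1.5]
s = -1.75 gives p = -0.765625, negative; keep [-1.75, -1.5]
s = -1.625 gives p = 1.6426, positive; keep [-1.75, -1.625]
s = -1.6875 gives p = 0.4939, positive; keep [-1.75, -1.6875]
s = -1.71875 gives p = -0.1217, negative; keep [-1.71875, -1.6875]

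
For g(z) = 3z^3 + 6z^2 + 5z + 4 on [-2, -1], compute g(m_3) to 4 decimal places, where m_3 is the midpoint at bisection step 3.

g(-1.5) = -0.125 < 0, so the root lies in [-1.5, -1]
g(-1.25) = 1.265625 > 0, so the root lies in [-1.5, -1.25]
g(-1.375) = 0.669922 > 0, so the root lies in [-1.5, -1.375]

0.6699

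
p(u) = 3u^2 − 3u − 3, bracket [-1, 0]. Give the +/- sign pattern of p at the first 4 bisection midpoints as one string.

m = -0.5, p(m) = -0.75 (−); new bracket [-1, -0.5]
m = -0.75, p(m) = 0.9375 (+); new bracket [-0.75, -0.5]
m = -0.625, p(m) = 0.046875 (+); new bracket [-0.625, -0.5]
m = -0.5625, p(m) = -0.3633 (−); new bracket [-0.625, -0.5625]

-++-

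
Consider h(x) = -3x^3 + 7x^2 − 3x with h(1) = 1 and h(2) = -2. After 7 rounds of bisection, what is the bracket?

x = 1.5 gives h = 1.125, positive; keep [1.5, 2]
x = 1.75 gives h = 0.109375, positive; keep [1.75, 2]
x = 1.875 gives h = -0.791016, negative; keep [1.75, 1.875]
x = 1.8125 gives h = -0.3044, negative; keep [1.75, 1.8125]
x = 1.78125 gives h = -0.0887, negative; keep [1.75, 1.78125]
x = 1.765625 gives h = 0.0125, positive; keep [1.765625, 1.78125]
x = 1.7734375 gives h = -0.0376, negative; keep [1.765625, 1.7734375]

[1.765625, 1.7734375]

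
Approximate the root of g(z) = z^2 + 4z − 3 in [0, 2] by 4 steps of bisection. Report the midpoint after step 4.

0.625

m = 1, g(m) = 2 (+); new bracket [0, 1]
m = 0.5, g(m) = -0.75 (−); new bracket [0.5, 1]
m = 0.75, g(m) = 0.5625 (+); new bracket [0.5, 0.75]
m = 0.625, g(m) = -0.1094 (−); new bracket [0.625, 0.75]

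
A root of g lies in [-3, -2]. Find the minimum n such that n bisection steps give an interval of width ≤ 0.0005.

11

Width after n steps is 1/2^n. Need 2^n ≥ 1/0.0005 = 2000.
2^10 = 1024 < 2000 ≤ 2^11 = 2048, so n = 11.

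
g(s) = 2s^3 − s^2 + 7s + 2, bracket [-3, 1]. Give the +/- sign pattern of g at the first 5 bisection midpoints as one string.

-+-+-

midpoint -1: g = -8 < 0 → [-1, 1]
midpoint 0: g = 2 > 0 → [-1, 0]
midpoint -0.5: g = -2 < 0 → [-0.5, 0]
midpoint -0.25: g = 0.1562 > 0 → [-0.5, -0.25]
midpoint -0.375: g = -0.8711 < 0 → [-0.375, -0.25]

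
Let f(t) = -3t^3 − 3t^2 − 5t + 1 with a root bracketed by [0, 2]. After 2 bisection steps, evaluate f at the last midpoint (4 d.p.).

t = 1 gives f = -10, negative; keep [0, 1]
t = 0.5 gives f = -2.625, negative; keep [0, 0.5]

-2.6250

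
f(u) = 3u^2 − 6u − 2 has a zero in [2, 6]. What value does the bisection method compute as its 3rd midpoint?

f(4) = 22 > 0, so the root lies in [2, 4]
f(3) = 7 > 0, so the root lies in [2, 3]
f(2.5) = 1.75 > 0, so the root lies in [2, 2.5]

2.5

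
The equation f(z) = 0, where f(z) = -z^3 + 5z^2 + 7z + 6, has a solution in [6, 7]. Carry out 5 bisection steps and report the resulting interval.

m = 6.5, f(m) = -11.875 (−); new bracket [6, 6.5]
m = 6.25, f(m) = 0.921875 (+); new bracket [6.25, 6.5]
m = 6.375, f(m) = -5.255859 (−); new bracket [6.25, 6.375]
m = 6.3125, f(m) = -2.1125 (−); new bracket [6.25, 6.3125]
m = 6.28125, f(m) = -0.5818 (−); new bracket [6.25, 6.28125]

[6.25, 6.28125]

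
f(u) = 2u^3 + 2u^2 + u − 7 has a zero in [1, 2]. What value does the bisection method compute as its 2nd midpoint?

f(1.5) = 5.75 > 0, so the root lies in [1, 1.5]
f(1.25) = 1.28125 > 0, so the root lies in [1, 1.25]

1.25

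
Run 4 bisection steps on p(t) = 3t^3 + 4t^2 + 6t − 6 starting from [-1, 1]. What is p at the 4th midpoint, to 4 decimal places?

m = 0, p(m) = -6 (−); new bracket [0, 1]
m = 0.5, p(m) = -1.625 (−); new bracket [0.5, 1]
m = 0.75, p(m) = 2.015625 (+); new bracket [0.5, 0.75]
m = 0.625, p(m) = 0.0449 (+); new bracket [0.5, 0.625]

0.0449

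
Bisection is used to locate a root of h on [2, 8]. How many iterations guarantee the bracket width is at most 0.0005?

Width after n steps is 6/2^n. Need 2^n ≥ 6/0.0005 = 12000.
2^13 = 8192 < 12000 ≤ 2^14 = 16384, so n = 14.

14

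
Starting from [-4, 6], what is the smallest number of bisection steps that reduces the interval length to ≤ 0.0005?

15

Width after n steps is 10/2^n. Need 2^n ≥ 10/0.0005 = 20000.
2^14 = 16384 < 20000 ≤ 2^15 = 32768, so n = 15.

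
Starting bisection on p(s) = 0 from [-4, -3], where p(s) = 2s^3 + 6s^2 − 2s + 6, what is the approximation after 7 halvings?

m = -3.5, p(m) = 0.75 (+); new bracket [-4, -3.5]
m = -3.75, p(m) = -7.59375 (−); new bracket [-3.75, -3.5]
m = -3.625, p(m) = -3.175781 (−); new bracket [-3.625, -3.5]
m = -3.5625, p(m) = -1.1528 (−); new bracket [-3.5625, -3.5]
m = -3.53125, p(m) = -0.1866 (−); new bracket [-3.53125, -3.5]
m = -3.515625, p(m) = 0.2854 (+); new bracket [-3.53125, -3.515625]
m = -3.5234375, p(m) = 0.0503 (+); new bracket [-3.53125, -3.5234375]

-3.5234375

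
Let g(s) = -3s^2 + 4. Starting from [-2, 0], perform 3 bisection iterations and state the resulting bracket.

[-1.25, -1]

g(-1) = 1 > 0, so the root lies in [-2, -1]
g(-1.5) = -2.75 < 0, so the root lies in [-1.5, -1]
g(-1.25) = -0.6875 < 0, so the root lies in [-1.25, -1]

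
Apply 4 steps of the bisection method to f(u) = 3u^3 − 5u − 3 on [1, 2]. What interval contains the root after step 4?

[1.5, 1.5625]

midpoint 1.5: f = -0.375 < 0 → [1.5, 2]
midpoint 1.75: f = 4.328125 > 0 → [1.5, 1.75]
midpoint 1.625: f = 1.748047 > 0 → [1.5, 1.625]
midpoint 1.5625: f = 0.6316 > 0 → [1.5, 1.5625]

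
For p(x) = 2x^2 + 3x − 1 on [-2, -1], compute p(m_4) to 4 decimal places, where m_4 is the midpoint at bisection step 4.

0.1328

p(-1.5) = -1 < 0, so the root lies in [-2, -1.5]
p(-1.75) = -0.125 < 0, so the root lies in [-2, -1.75]
p(-1.875) = 0.40625 > 0, so the root lies in [-1.875, -1.75]
p(-1.8125) = 0.1328 > 0, so the root lies in [-1.8125, -1.75]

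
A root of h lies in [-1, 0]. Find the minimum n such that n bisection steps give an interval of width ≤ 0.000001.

20

Width after n steps is 1/2^n. Need 2^n ≥ 1/0.000001 = 1000000.
2^19 = 524288 < 1000000 ≤ 2^20 = 1048576, so n = 20.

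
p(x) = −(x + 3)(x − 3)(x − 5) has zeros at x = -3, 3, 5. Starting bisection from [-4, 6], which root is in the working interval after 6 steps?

-3

midpoint 1: p = -32 < 0 → [-4, 1]
midpoint -1.5: p = -43.875 < 0 → [-4, -1.5]
midpoint -2.75: p = -11.140625 < 0 → [-4, -2.75]
midpoint -3.375: p = 20.0215 > 0 → [-3.375, -2.75]
midpoint -3.0625: p = 3.0549 > 0 → [-3.0625, -2.75]
midpoint -2.90625: p = -4.3778 < 0 → [-3.0625, -2.90625]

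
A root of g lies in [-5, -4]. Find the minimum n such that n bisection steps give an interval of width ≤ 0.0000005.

21

Width after n steps is 1/2^n. Need 2^n ≥ 1/0.0000005 = 2000000.
2^20 = 1048576 < 2000000 ≤ 2^21 = 2097152, so n = 21.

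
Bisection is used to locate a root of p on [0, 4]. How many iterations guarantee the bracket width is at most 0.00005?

17

Width after n steps is 4/2^n. Need 2^n ≥ 4/0.00005 = 80000.
2^16 = 65536 < 80000 ≤ 2^17 = 131072, so n = 17.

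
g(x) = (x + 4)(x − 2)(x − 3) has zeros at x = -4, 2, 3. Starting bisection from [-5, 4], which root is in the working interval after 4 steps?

-4

midpoint -0.5: g = 30.625 > 0 → [-5, -0.5]
midpoint -2.75: g = 34.140625 > 0 → [-5, -2.75]
midpoint -3.875: g = 5.048828 > 0 → [-5, -3.875]
midpoint -4.4375: g = -20.947 < 0 → [-4.4375, -3.875]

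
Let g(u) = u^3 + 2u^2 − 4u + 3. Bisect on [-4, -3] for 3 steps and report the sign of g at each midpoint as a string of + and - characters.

-++

g(-3.5) = -1.375 < 0, so the root lies in [-3.5, -3]
g(-3.25) = 2.796875 > 0, so the root lies in [-3.5, -3.25]
g(-3.375) = 0.837891 > 0, so the root lies in [-3.5, -3.375]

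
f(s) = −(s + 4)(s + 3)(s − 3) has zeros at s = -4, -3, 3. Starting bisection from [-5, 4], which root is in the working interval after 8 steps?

midpoint -0.5: f = 30.625 > 0 → [-0.5, 4]
midpoint 1.75: f = 34.140625 > 0 → [1.75, 4]
midpoint 2.875: f = 5.048828 > 0 → [2.875, 4]
midpoint 3.4375: f = -20.947 < 0 → [2.875, 3.4375]
midpoint 3.15625: f = -6.8837 < 0 → [2.875, 3.15625]
midpoint 3.015625: f = -0.6594 < 0 → [2.875, 3.015625]
midpoint 2.9453125: f = 2.2582 > 0 → [2.9453125, 3.015625]
midpoint 2.98046875: f = 0.8154 > 0 → [2.98046875, 3.015625]

3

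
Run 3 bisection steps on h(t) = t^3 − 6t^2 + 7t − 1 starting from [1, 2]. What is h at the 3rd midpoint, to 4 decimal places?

-0.1191

h(1.5) = -0.625 < 0, so the root lies in [1, 1.5]
h(1.25) = 0.328125 > 0, so the root lies in [1.25, 1.5]
h(1.375) = -0.119141 < 0, so the root lies in [1.25, 1.375]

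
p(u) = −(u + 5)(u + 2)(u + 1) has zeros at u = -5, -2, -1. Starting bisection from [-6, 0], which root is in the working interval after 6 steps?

-5

midpoint -3: p = -4 < 0 → [-6, -3]
midpoint -4.5: p = -4.375 < 0 → [-6, -4.5]
midpoint -5.25: p = 3.453125 > 0 → [-5.25, -4.5]
midpoint -4.875: p = -1.3926 < 0 → [-5.25, -4.875]
midpoint -5.0625: p = 0.7776 > 0 → [-5.0625, -4.875]
midpoint -4.96875: p = -0.3682 < 0 → [-5.0625, -4.96875]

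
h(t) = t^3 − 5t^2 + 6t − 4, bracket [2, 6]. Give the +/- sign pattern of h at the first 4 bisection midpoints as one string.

midpoint 4: h = 4 > 0 → [2, 4]
midpoint 3: h = -4 < 0 → [3, 4]
midpoint 3.5: h = -1.375 < 0 → [3.5, 4]
midpoint 3.75: h = 0.9219 > 0 → [3.5, 3.75]

+--+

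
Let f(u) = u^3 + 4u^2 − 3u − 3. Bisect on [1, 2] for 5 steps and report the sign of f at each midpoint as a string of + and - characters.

+++--

u = 1.5 gives f = 4.875, positive; keep [1, 1.5]
u = 1.25 gives f = 1.453125, positive; keep [1, 1.25]
u = 1.125 gives f = 0.111328, positive; keep [1, 1.125]
u = 1.0625 gives f = -0.4724, negative; keep [1.0625, 1.125]
u = 1.09375 gives f = -0.1877, negative; keep [1.09375, 1.125]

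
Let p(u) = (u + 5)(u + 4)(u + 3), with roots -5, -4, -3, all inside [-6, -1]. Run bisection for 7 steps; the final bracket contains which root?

-3

u = -3.5 gives p = -0.375, negative; keep [-3.5, -1]
u = -2.25 gives p = 3.609375, positive; keep [-3.5, -2.25]
u = -2.875 gives p = 0.298828, positive; keep [-3.5, -2.875]
u = -3.1875 gives p = -0.2761, negative; keep [-3.1875, -2.875]
u = -3.03125 gives p = -0.0596, negative; keep [-3.03125, -2.875]
u = -2.953125 gives p = 0.1004, positive; keep [-3.03125, -2.953125]
u = -2.9921875 gives p = 0.0158, positive; keep [-3.03125, -2.9921875]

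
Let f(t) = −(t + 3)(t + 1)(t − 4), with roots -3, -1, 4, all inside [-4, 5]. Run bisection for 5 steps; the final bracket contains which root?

4

m = 0.5, f(m) = 18.375 (+); new bracket [0.5, 5]
m = 2.75, f(m) = 26.953125 (+); new bracket [2.75, 5]
m = 3.875, f(m) = 4.189453 (+); new bracket [3.875, 5]
m = 4.4375, f(m) = -17.6931 (−); new bracket [3.875, 4.4375]
m = 4.15625, f(m) = -5.7655 (−); new bracket [3.875, 4.15625]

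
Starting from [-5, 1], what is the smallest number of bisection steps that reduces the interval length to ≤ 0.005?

11

Width after n steps is 6/2^n. Need 2^n ≥ 6/0.005 = 1200.
2^10 = 1024 < 1200 ≤ 2^11 = 2048, so n = 11.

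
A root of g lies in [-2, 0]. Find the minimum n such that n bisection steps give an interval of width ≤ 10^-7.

Width after n steps is 2/2^n. Need 2^n ≥ 2/10^-7 = 20000000.
2^24 = 16777216 < 20000000 ≤ 2^25 = 33554432, so n = 25.

25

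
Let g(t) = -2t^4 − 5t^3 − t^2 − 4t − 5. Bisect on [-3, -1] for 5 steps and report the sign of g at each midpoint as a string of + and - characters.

g(-2) = 7 > 0, so the root lies in [-3, -2]
g(-2.5) = -1.25 < 0, so the root lies in [-2.5, -2]
g(-2.25) = 4.632812 > 0, so the root lies in [-2.5, -2.25]
g(-2.375) = 2.2085 > 0, so the root lies in [-2.5, -2.375]
g(-2.4375) = 0.6189 > 0, so the root lies in [-2.5, -2.4375]

+-+++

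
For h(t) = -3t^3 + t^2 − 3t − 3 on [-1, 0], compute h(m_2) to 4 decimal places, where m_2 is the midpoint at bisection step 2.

1.0781

t = -0.5 gives h = -0.875, negative; keep [-1, -0.5]
t = -0.75 gives h = 1.078125, positive; keep [-0.75, -0.5]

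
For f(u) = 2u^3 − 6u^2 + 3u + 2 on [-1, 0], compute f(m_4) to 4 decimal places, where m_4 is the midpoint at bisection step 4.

0.4155

midpoint -0.5: f = -1.25 < 0 → [-0.5, 0]
midpoint -0.25: f = 0.84375 > 0 → [-0.5, -0.25]
midpoint -0.375: f = -0.074219 < 0 → [-0.375, -0.25]
midpoint -0.3125: f = 0.4155 > 0 → [-0.375, -0.3125]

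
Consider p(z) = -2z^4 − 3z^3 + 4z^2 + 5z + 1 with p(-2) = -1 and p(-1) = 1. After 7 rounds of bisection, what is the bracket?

midpoint -1.5: p = 2.5 > 0 → [-2, -1.5]
midpoint -1.75: p = 1.820312 > 0 → [-2, -1.75]
midpoint -1.875: p = 0.743652 > 0 → [-2, -1.875]
midpoint -1.9375: p = -0.0359 < 0 → [-1.9375, -1.875]
midpoint -1.90625: p = 0.3758 > 0 → [-1.9375, -1.90625]
midpoint -1.921875: p = 0.1756 > 0 → [-1.9375, -1.921875]
midpoint -1.9296875: p = 0.0712 > 0 → [-1.9375, -1.9296875]

[-1.9375, -1.9296875]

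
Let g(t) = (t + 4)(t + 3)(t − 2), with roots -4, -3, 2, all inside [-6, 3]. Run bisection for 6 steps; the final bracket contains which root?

2

g(-1.5) = -13.125 < 0, so the root lies in [-1.5, 3]
g(0.75) = -22.265625 < 0, so the root lies in [0.75, 3]
g(1.875) = -3.580078 < 0, so the root lies in [1.875, 3]
g(2.4375) = 15.3142 > 0, so the root lies in [1.875, 2.4375]
g(2.15625) = 4.9599 > 0, so the root lies in [1.875, 2.15625]
g(2.015625) = 0.4714 > 0, so the root lies in [1.875, 2.015625]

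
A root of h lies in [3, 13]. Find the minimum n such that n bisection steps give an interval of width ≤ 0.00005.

18

Width after n steps is 10/2^n. Need 2^n ≥ 10/0.00005 = 200000.
2^17 = 131072 < 200000 ≤ 2^18 = 262144, so n = 18.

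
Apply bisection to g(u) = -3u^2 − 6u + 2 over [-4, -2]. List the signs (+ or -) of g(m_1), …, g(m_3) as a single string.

--+

m = -3, g(m) = -7 (−); new bracket [-3, -2]
m = -2.5, g(m) = -1.75 (−); new bracket [-2.5, -2]
m = -2.25, g(m) = 0.3125 (+); new bracket [-2.5, -2.25]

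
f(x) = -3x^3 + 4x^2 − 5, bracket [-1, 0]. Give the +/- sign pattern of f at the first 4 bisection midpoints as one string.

--+-

x = -0.5 gives f = -3.625, negative; keep [-1, -0.5]
x = -0.75 gives f = -1.484375, negative; keep [-1, -0.75]
x = -0.875 gives f = 0.072266, positive; keep [-0.875, -0.75]
x = -0.8125 gives f = -0.7502, negative; keep [-0.875, -0.8125]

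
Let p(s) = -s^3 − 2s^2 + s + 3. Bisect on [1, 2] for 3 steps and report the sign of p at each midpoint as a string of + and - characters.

midpoint 1.5: p = -3.375 < 0 → [1, 1.5]
midpoint 1.25: p = -0.828125 < 0 → [1, 1.25]
midpoint 1.125: p = 0.169922 > 0 → [1.125, 1.25]

--+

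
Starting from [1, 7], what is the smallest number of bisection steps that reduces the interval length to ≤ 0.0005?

Width after n steps is 6/2^n. Need 2^n ≥ 6/0.0005 = 12000.
2^13 = 8192 < 12000 ≤ 2^14 = 16384, so n = 14.

14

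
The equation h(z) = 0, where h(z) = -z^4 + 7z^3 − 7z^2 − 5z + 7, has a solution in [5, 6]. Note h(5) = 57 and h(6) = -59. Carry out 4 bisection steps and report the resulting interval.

z = 5.5 gives h = 17.3125, positive; keep [5.5, 6]
z = 5.75 gives h = -15.550781, negative; keep [5.5, 5.75]
z = 5.625 gives h = 2.111084, positive; keep [5.625, 5.75]
z = 5.6875 gives h = -6.4009, negative; keep [5.625, 5.6875]

[5.625, 5.6875]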